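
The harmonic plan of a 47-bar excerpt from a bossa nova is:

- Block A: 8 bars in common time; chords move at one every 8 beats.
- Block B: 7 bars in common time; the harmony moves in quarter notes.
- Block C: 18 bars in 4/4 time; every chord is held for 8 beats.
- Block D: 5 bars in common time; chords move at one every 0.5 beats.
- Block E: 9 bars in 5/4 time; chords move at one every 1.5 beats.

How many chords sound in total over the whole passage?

A: 8 bars × 4 beats = 32 beats; 8 beats/chord → 4 chords.
B: 7 bars × 4 beats = 28 beats; 1 beat/chord → 28 chords.
C: 18 bars × 4 beats = 72 beats; 8 beats/chord → 9 chords.
D: 5 bars × 4 beats = 20 beats; 0.5 beats/chord → 40 chords.
E: 9 bars × 5 beats = 45 beats; 1.5 beats/chord → 30 chords.
Total: 4 + 28 + 9 + 40 + 30 = 111.

111 chords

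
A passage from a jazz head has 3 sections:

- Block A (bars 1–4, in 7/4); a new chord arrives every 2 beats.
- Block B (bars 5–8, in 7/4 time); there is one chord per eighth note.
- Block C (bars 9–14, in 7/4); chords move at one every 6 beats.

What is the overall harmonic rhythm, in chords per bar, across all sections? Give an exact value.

5.5 chords per bar

A: 4 bars of 7 beats is 28 beats; at 2 beats each that's 14 chords.
B: 4 bars of 7 beats is 28 beats; at 0.5 beats each that's 56 chords.
C: 6 bars of 7 beats is 42 beats; at 6 beats each that's 7 chords.
Overall: 77 chords over 14 bars → 77/14 = 5.5 chords per bar.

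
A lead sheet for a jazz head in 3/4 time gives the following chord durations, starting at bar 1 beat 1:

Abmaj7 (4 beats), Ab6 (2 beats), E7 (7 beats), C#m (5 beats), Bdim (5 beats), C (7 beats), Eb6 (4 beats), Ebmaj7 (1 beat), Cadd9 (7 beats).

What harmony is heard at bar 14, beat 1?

Cadd9

Beat 1 of bar 14 is beat (14−1)×3 + 1 = 40 overall.
Running totals: Abmaj7 ends at 4, Ab6 ends at 6, E7 ends at 13, C#m ends at 18, Bdim ends at 23, C ends at 30, Eb6 ends at 34, Ebmaj7 ends at 35, Cadd9 ends at 42.
Beat 40 falls within Cadd9.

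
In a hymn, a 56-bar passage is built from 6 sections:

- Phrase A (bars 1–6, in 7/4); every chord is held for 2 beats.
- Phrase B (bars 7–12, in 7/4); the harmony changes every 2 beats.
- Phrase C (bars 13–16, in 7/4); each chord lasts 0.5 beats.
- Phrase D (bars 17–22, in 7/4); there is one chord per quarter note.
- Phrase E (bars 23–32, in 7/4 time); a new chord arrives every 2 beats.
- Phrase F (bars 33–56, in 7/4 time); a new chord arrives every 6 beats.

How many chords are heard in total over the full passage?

A: 6 bars × 7 beats = 42 beats; 2 beats/chord → 21 chords.
B: 6 bars × 7 beats = 42 beats; 2 beats/chord → 21 chords.
C: 4 bars × 7 beats = 28 beats; 0.5 beats/chord → 56 chords.
D: 6 bars × 7 beats = 42 beats; 1 beat/chord → 42 chords.
E: 10 bars × 7 beats = 70 beats; 2 beats/chord → 35 chords.
F: 24 bars × 7 beats = 168 beats; 6 beats/chord → 28 chords.
Total: 21 + 21 + 56 + 42 + 35 + 28 = 203.

203 chords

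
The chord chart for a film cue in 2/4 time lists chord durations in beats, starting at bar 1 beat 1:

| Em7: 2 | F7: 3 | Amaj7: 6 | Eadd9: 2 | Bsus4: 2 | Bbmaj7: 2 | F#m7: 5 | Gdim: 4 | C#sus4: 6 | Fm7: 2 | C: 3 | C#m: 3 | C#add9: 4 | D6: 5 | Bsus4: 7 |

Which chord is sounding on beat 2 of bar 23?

Beat 2 of bar 23 is beat (23−1)×2 + 2 = 46 overall.
Running totals: Em7 ends at 2, F7 ends at 5, Amaj7 ends at 11, Eadd9 ends at 13, Bsus4 ends at 15, Bbmaj7 ends at 17, F#m7 ends at 22, Gdim ends at 26, C#sus4 ends at 32, Fm7 ends at 34, C ends at 37, C#m ends at 40, C#add9 ends at 44, D6 ends at 49.
Beat 46 falls within D6.

D6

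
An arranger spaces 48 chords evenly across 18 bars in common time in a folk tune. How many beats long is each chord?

18 bars × 4 beats/bar = 72 beats total.
72 beats ÷ 48 chords = 1.5 beats per chord.
(That is a dotted quarter note.)

1.5 beats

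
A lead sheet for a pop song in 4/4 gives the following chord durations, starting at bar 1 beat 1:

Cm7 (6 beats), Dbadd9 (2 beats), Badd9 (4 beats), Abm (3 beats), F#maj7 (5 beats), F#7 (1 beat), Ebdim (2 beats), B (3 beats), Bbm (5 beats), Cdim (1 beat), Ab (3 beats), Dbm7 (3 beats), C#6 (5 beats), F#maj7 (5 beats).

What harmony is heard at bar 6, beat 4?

B

Beat 4 of bar 6 is beat (6−1)×4 + 4 = 24 overall.
Running totals: Cm7 ends at 6, Dbadd9 ends at 8, Badd9 ends at 12, Abm ends at 15, F#maj7 ends at 20, F#7 ends at 21, Ebdim ends at 23, B ends at 26.
Beat 24 falls within B.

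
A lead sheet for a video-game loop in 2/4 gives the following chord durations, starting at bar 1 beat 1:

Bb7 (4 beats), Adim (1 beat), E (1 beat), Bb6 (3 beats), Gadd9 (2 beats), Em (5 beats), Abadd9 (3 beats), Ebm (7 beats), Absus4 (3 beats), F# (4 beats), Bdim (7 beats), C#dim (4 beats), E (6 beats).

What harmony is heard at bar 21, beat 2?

Beat 2 of bar 21 is beat (21−1)×2 + 2 = 42 overall.
Running totals: Bb7 ends at 4, Adim ends at 5, E ends at 6, Bb6 ends at 9, Gadd9 ends at 11, Em ends at 16, Abadd9 ends at 19, Ebm ends at 26, Absus4 ends at 29, F# ends at 33, Bdim ends at 40, C#dim ends at 44.
Beat 42 falls within C#dim.

C#dim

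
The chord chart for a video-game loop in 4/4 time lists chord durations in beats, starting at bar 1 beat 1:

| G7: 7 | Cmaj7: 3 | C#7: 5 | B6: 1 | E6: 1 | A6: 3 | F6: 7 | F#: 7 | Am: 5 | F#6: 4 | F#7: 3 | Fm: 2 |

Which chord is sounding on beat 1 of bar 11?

Beat 1 of bar 11 is beat (11−1)×4 + 1 = 41 overall.
Running totals: G7 ends at 7, Cmaj7 ends at 10, C#7 ends at 15, B6 ends at 16, E6 ends at 17, A6 ends at 20, F6 ends at 27, F# ends at 34, Am ends at 39, F#6 ends at 43.
Beat 41 falls within F#6.

F#6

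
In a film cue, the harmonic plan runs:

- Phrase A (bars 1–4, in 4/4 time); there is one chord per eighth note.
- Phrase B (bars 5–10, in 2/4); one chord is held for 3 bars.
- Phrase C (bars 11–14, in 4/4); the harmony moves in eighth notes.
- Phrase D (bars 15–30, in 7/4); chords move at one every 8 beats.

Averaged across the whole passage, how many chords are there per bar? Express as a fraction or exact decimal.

A: 4 bars of 4 beats is 16 beats; at 0.5 beats each that's 32 chords.
B: 6 bars of 2 beats is 12 beats; at 6 beats each that's 2 chords.
C: 4 bars of 4 beats is 16 beats; at 0.5 beats each that's 32 chords.
D: 16 bars of 7 beats is 112 beats; at 8 beats each that's 14 chords.
Overall: 80 chords over 30 bars → 80/30 = 8/3 chords per bar.

8/3 chords per bar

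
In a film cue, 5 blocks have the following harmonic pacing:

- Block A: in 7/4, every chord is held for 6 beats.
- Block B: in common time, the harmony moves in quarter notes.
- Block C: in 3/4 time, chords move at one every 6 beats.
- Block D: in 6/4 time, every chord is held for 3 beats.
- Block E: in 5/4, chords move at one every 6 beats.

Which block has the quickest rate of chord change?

A: each chord is 6 beats in 7/4, so 7/6 per bar.
B: each chord is 1 beat in 4/4, so 4 per bar.
C: each chord is 6 beats in 3/4, so 0.5 per bar.
D: each chord is 3 beats in 6/4, so 2 per bar.
E: each chord is 6 beats in 5/4, so 5/6 per bar.
Fastest is B at 4 chords/bar.

Block B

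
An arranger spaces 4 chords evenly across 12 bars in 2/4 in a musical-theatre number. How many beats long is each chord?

12 bars × 2 beats/bar = 24 beats total.
24 beats ÷ 4 chords = 6 beats per chord.

6 beats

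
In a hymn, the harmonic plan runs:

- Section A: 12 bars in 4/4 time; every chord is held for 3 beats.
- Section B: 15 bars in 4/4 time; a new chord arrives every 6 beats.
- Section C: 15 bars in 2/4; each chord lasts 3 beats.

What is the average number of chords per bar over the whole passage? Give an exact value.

6/7 chords per bar

A: 12 × 4 = 48 beats ÷ 3 = 16 chords.
B: 15 × 4 = 60 beats ÷ 6 = 10 chords.
C: 15 × 2 = 30 beats ÷ 3 = 10 chords.
Overall: 36 chords over 42 bars → 36/42 = 6/7 chords per bar.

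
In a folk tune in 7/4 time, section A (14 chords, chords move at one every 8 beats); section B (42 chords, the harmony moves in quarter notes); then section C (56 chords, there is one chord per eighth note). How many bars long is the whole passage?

A: 14 × 8 = 112 beats = 16 bars.
B: 42 × 1 = 42 beats = 6 bars.
C: 56 × 0.5 = 28 beats = 4 bars.
Total: 16 + 6 + 4 = 26 bars.

26 bars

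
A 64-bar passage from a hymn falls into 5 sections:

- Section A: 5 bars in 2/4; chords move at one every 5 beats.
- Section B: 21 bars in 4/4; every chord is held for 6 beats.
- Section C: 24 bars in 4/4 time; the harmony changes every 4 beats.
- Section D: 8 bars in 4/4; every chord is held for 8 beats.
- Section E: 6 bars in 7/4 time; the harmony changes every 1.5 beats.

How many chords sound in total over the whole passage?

72 chords

A: 5·2 = 10 beats, 10/5 = 2 chords.
B: 21·4 = 84 beats, 84/6 = 14 chords.
C: 24·4 = 96 beats, 96/4 = 24 chords.
D: 8·4 = 32 beats, 32/8 = 4 chords.
E: 6·7 = 42 beats, 42/1.5 = 28 chords.
Total: 2 + 14 + 24 + 4 + 28 = 72.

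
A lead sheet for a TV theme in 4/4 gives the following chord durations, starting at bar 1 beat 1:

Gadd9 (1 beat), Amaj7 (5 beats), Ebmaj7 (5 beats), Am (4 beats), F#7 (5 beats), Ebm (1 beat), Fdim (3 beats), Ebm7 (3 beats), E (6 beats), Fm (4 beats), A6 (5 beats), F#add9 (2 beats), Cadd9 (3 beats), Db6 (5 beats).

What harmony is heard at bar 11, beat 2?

Beat 2 of bar 11 is beat (11−1)×4 + 2 = 42 overall.
Running totals: Gadd9 ends at 1, Amaj7 ends at 6, Ebmaj7 ends at 11, Am ends at 15, F#7 ends at 20, Ebm ends at 21, Fdim ends at 24, Ebm7 ends at 27, E ends at 33, Fm ends at 37, A6 ends at 42.
Beat 42 falls within A6.

A6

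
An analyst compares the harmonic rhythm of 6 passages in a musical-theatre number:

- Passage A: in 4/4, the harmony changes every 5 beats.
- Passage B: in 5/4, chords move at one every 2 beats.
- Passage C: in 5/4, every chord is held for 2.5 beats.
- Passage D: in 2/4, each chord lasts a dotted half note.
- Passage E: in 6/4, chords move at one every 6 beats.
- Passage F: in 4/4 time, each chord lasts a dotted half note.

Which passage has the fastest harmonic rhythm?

A: 4/5 = 0.8 chords/bar.
B: 5/2 = 2.5 chords/bar.
C: 5/2.5 = 2 chords/bar.
D: 2/3 = 2/3 chords/bar.
E: 6/6 = 1 chord/bar.
F: 4/3 = 4/3 chords/bar.
Fastest is B at 2.5 chords/bar.

Passage B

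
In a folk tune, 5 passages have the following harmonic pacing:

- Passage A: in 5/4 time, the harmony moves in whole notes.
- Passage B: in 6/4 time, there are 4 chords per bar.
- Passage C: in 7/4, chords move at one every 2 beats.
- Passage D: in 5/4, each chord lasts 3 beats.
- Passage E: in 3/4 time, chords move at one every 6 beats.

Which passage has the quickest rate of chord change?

Passage B

A: 5/4 = 1.25 chords/bar.
B: 6/1.5 = 4 chords/bar.
C: 7/2 = 3.5 chords/bar.
D: 5/3 = 5/3 chords/bar.
E: 3/6 = 0.5 chords/bar.
Fastest is B at 4 chords/bar.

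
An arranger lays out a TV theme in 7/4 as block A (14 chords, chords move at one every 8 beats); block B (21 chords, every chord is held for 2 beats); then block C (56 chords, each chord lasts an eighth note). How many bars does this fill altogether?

26 bars

A: 14 × 8 = 112 beats = 16 bars.
B: 21 × 2 = 42 beats = 6 bars.
C: 56 × 0.5 = 28 beats = 4 bars.
Total: 16 + 6 + 4 = 26 bars.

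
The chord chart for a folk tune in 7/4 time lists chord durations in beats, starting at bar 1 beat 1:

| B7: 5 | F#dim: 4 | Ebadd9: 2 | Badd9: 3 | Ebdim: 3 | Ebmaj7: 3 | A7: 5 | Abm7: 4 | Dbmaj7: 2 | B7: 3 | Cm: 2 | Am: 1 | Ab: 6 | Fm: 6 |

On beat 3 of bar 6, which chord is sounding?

Ab

Beat 3 of bar 6 is beat (6−1)×7 + 3 = 38 overall.
Running totals: B7 ends at 5, F#dim ends at 9, Ebadd9 ends at 11, Badd9 ends at 14, Ebdim ends at 17, Ebmaj7 ends at 20, A7 ends at 25, Abm7 ends at 29, Dbmaj7 ends at 31, B7 ends at 34, Cm ends at 36, Am ends at 37, Ab ends at 43.
Beat 38 falls within Ab.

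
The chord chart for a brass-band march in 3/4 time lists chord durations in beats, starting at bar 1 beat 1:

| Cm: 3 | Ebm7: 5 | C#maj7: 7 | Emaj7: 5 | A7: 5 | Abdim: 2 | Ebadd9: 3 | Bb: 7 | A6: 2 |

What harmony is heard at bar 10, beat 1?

Ebadd9

Beat 1 of bar 10 is beat (10−1)×3 + 1 = 28 overall.
Running totals: Cm ends at 3, Ebm7 ends at 8, C#maj7 ends at 15, Emaj7 ends at 20, A7 ends at 25, Abdim ends at 27, Ebadd9 ends at 30.
Beat 28 falls within Ebadd9.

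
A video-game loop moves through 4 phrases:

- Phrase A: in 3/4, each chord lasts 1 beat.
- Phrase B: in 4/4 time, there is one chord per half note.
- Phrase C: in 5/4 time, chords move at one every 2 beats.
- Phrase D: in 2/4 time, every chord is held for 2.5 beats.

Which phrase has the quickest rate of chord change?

Phrase A

A: 3/1 = 3 chords/bar.
B: 4/2 = 2 chords/bar.
C: 5/2 = 2.5 chords/bar.
D: 2/2.5 = 0.8 chords/bar.
Fastest is A at 3 chords/bar.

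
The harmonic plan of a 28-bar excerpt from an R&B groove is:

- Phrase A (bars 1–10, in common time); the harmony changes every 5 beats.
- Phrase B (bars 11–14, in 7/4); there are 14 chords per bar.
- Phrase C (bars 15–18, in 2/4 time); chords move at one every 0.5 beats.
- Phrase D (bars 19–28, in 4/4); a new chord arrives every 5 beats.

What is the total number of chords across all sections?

A: 10 bars × 4 beats = 40 beats; 5 beats/chord → 8 chords.
B: 4 bars × 7 beats = 28 beats; 0.5 beats/chord → 56 chords.
C: 4 bars × 2 beats = 8 beats; 0.5 beats/chord → 16 chords.
D: 10 bars × 4 beats = 40 beats; 5 beats/chord → 8 chords.
Total: 8 + 56 + 16 + 8 = 88.

88 chords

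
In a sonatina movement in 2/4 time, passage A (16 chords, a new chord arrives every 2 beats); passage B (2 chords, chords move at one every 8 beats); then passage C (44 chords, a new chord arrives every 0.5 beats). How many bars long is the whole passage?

35 bars

A: 16 × 2 = 32 beats = 16 bars.
B: 2 × 8 = 16 beats = 8 bars.
C: 44 × 0.5 = 22 beats = 11 bars.
Total: 16 + 8 + 11 = 35 bars.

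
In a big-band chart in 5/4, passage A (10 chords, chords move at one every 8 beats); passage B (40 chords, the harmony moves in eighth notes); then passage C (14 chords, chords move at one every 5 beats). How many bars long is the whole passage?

A: 10 × 8 = 80 beats = 16 bars.
B: 40 × 0.5 = 20 beats = 4 bars.
C: 14 × 5 = 70 beats = 14 bars.
Total: 16 + 4 + 14 = 34 bars.

34 bars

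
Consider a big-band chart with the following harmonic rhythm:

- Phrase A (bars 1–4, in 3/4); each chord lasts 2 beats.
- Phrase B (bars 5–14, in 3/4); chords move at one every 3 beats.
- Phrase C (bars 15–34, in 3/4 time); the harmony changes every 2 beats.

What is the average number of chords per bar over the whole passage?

A: 4 × 3 = 12 beats ÷ 2 = 6 chords.
B: 10 × 3 = 30 beats ÷ 3 = 10 chords.
C: 20 × 3 = 60 beats ÷ 2 = 30 chords.
Overall: 46 chords over 34 bars → 46/34 = 23/17 chords per bar.

23/17 chords per bar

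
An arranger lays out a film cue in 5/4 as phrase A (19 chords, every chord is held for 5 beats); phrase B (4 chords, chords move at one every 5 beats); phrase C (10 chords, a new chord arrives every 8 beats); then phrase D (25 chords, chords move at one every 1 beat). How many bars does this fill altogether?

44 bars

A: 19 × 5 = 95 beats = 19 bars.
B: 4 × 5 = 20 beats = 4 bars.
C: 10 × 8 = 80 beats = 16 bars.
D: 25 × 1 = 25 beats = 5 bars.
Total: 19 + 4 + 16 + 5 = 44 bars.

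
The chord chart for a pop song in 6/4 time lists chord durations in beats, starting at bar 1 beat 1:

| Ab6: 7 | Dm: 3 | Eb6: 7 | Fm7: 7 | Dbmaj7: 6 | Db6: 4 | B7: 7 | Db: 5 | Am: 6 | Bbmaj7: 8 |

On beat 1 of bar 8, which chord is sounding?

Db

Beat 1 of bar 8 is beat (8−1)×6 + 1 = 43 overall.
Running totals: Ab6 ends at 7, Dm ends at 10, Eb6 ends at 17, Fm7 ends at 24, Dbmaj7 ends at 30, Db6 ends at 34, B7 ends at 41, Db ends at 46.
Beat 43 falls within Db.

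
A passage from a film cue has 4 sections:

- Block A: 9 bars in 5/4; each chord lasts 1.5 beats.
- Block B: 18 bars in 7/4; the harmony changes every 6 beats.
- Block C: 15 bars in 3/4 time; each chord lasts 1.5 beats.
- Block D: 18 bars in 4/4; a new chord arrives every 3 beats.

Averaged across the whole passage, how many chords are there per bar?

1.75 chords per bar

A: 9 × 5 = 45 beats ÷ 1.5 = 30 chords.
B: 18 × 7 = 126 beats ÷ 6 = 21 chords.
C: 15 × 3 = 45 beats ÷ 1.5 = 30 chords.
D: 18 × 4 = 72 beats ÷ 3 = 24 chords.
Overall: 105 chords over 60 bars → 105/60 = 1.75 chords per bar.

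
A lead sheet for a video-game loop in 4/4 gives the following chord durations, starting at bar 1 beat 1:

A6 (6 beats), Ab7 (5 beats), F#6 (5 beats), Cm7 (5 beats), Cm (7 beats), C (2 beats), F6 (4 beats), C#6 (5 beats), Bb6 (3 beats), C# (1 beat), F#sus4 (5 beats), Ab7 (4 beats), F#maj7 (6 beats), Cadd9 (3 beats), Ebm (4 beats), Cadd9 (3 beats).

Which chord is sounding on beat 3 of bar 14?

Beat 3 of bar 14 is beat (14−1)×4 + 3 = 55 overall.
Running totals: A6 ends at 6, Ab7 ends at 11, F#6 ends at 16, Cm7 ends at 21, Cm ends at 28, C ends at 30, F6 ends at 34, C#6 ends at 39, Bb6 ends at 42, C# ends at 43, F#sus4 ends at 48, Ab7 ends at 52, F#maj7 ends at 58.
Beat 55 falls within F#maj7.

F#maj7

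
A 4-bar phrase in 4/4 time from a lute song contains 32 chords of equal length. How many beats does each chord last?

0.5 beats

4 bars × 4 beats/bar = 16 beats total.
16 beats ÷ 32 chords = 0.5 beats per chord.
(That is an eighth note.)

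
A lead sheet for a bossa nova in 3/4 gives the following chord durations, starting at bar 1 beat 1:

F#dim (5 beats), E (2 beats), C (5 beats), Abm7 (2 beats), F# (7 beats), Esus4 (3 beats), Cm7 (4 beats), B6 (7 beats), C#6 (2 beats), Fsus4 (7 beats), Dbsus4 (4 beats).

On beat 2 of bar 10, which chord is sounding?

B6

Beat 2 of bar 10 is beat (10−1)×3 + 2 = 29 overall.
Running totals: F#dim ends at 5, E ends at 7, C ends at 12, Abm7 ends at 14, F# ends at 21, Esus4 ends at 24, Cm7 ends at 28, B6 ends at 35.
Beat 29 falls within B6.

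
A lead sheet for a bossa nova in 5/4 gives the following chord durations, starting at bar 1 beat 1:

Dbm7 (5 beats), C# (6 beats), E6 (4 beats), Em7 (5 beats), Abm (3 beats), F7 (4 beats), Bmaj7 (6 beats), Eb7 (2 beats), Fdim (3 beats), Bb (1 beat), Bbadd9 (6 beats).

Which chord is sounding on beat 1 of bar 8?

Beat 1 of bar 8 is beat (8−1)×5 + 1 = 36 overall.
Running totals: Dbm7 ends at 5, C# ends at 11, E6 ends at 15, Em7 ends at 20, Abm ends at 23, F7 ends at 27, Bmaj7 ends at 33, Eb7 ends at 35, Fdim ends at 38.
Beat 36 falls within Fdim.

Fdim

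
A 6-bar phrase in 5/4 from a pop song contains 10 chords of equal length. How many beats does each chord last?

3 beats

6 bars × 5 beats/bar = 30 beats total.
30 beats ÷ 10 chords = 3 beats per chord.
(That is a dotted half note.)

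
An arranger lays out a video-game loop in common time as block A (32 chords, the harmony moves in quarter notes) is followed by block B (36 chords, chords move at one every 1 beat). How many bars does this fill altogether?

A: 32 × 1 = 32 beats = 8 bars.
B: 36 × 1 = 36 beats = 9 bars.
Total: 8 + 9 = 17 bars.

17 bars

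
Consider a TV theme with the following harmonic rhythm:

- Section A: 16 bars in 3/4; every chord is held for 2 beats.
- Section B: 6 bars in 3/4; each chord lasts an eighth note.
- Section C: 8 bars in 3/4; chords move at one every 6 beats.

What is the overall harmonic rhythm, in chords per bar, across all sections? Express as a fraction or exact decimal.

32/15 chords per bar

A: 16 bars of 3 beats is 48 beats; at 2 beats each that's 24 chords.
B: 6 bars of 3 beats is 18 beats; at 0.5 beats each that's 36 chords.
C: 8 bars of 3 beats is 24 beats; at 6 beats each that's 4 chords.
Overall: 64 chords over 30 bars → 64/30 = 32/15 chords per bar.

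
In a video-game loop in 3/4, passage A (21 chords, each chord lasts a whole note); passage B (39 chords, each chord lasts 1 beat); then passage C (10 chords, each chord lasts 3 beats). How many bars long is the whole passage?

A: 21 × 4 = 84 beats = 28 bars.
B: 39 × 1 = 39 beats = 13 bars.
C: 10 × 3 = 30 beats = 10 bars.
Total: 28 + 13 + 10 = 51 bars.

51 bars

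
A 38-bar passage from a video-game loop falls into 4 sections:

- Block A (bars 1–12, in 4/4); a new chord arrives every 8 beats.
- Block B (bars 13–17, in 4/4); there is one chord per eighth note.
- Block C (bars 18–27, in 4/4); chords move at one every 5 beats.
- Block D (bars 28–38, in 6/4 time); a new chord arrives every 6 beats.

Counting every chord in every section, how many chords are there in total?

65 chords

A has 48 beats and chords last 8 each, so 6 chords.
B has 20 beats and chords last 0.5 each, so 40 chords.
C has 40 beats and chords last 5 each, so 8 chords.
D has 66 beats and chords last 6 each, so 11 chords.
Total: 6 + 40 + 8 + 11 = 65.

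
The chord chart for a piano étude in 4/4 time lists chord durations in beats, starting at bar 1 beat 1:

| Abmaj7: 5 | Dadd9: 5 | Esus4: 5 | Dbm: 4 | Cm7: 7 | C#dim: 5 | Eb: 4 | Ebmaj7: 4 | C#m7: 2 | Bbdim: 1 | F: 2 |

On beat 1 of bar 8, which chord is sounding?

C#dim

Beat 1 of bar 8 is beat (8−1)×4 + 1 = 29 overall.
Running totals: Abmaj7 ends at 5, Dadd9 ends at 10, Esus4 ends at 15, Dbm ends at 19, Cm7 ends at 26, C#dim ends at 31.
Beat 29 falls within C#dim.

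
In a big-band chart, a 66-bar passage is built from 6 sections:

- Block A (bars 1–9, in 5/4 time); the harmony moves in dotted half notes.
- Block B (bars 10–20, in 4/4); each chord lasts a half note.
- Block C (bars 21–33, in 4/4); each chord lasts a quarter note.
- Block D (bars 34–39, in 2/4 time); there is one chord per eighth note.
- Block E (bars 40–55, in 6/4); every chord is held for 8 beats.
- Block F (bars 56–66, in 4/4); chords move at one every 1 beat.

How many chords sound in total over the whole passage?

169 chords

A: 9·5 = 45 beats, 45/3 = 15 chords.
B: 11·4 = 44 beats, 44/2 = 22 chords.
C: 13·4 = 52 beats, 52/1 = 52 chords.
D: 6·2 = 12 beats, 12/0.5 = 24 chords.
E: 16·6 = 96 beats, 96/8 = 12 chords.
F: 11·4 = 44 beats, 44/1 = 44 chords.
Total: 15 + 22 + 52 + 24 + 12 + 44 = 169.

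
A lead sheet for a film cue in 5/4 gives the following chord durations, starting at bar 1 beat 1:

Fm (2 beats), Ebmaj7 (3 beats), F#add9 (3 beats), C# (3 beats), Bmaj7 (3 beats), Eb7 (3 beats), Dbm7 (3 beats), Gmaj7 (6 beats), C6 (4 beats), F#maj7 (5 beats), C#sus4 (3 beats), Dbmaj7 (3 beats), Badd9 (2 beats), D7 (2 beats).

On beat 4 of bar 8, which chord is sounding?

Dbmaj7

Beat 4 of bar 8 is beat (8−1)×5 + 4 = 39 overall.
Running totals: Fm ends at 2, Ebmaj7 ends at 5, F#add9 ends at 8, C# ends at 11, Bmaj7 ends at 14, Eb7 ends at 17, Dbm7 ends at 20, Gmaj7 ends at 26, C6 ends at 30, F#maj7 ends at 35, C#sus4 ends at 38, Dbmaj7 ends at 41.
Beat 39 falls within Dbmaj7.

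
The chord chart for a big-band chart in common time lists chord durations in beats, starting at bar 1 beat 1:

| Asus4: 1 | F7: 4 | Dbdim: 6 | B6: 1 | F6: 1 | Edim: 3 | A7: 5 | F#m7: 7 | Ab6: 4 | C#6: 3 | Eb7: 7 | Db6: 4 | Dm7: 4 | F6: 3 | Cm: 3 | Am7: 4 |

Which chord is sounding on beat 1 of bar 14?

Beat 1 of bar 14 is beat (14−1)×4 + 1 = 53 overall.
Running totals: Asus4 ends at 1, F7 ends at 5, Dbdim ends at 11, B6 ends at 12, F6 ends at 13, Edim ends at 16, A7 ends at 21, F#m7 ends at 28, Ab6 ends at 32, C#6 ends at 35, Eb7 ends at 42, Db6 ends at 46, Dm7 ends at 50, F6 ends at 53.
Beat 53 falls within F6.

F6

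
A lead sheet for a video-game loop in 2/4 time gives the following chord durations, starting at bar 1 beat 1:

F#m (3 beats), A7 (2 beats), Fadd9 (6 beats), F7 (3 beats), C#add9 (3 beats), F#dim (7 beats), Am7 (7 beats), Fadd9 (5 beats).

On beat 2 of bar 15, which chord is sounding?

Am7

Beat 2 of bar 15 is beat (15−1)×2 + 2 = 30 overall.
Running totals: F#m ends at 3, A7 ends at 5, Fadd9 ends at 11, F7 ends at 14, C#add9 ends at 17, F#dim ends at 24, Am7 ends at 31.
Beat 30 falls within Am7.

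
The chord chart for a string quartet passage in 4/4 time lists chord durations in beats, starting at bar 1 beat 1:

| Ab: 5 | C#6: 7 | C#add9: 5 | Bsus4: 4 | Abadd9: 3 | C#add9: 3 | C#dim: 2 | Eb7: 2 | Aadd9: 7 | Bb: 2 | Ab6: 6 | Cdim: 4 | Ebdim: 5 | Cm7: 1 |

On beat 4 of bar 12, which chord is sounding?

Beat 4 of bar 12 is beat (12−1)×4 + 4 = 48 overall.
Running totals: Ab ends at 5, C#6 ends at 12, C#add9 ends at 17, Bsus4 ends at 21, Abadd9 ends at 24, C#add9 ends at 27, C#dim ends at 29, Eb7 ends at 31, Aadd9 ends at 38, Bb ends at 40, Ab6 ends at 46, Cdim ends at 50.
Beat 48 falls within Cdim.

Cdim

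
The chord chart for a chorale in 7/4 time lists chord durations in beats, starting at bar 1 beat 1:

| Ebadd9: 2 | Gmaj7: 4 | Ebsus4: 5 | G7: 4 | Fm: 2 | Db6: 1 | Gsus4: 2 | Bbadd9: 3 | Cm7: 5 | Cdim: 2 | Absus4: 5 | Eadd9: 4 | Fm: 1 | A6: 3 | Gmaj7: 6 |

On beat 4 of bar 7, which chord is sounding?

Gmaj7

Beat 4 of bar 7 is beat (7−1)×7 + 4 = 46 overall.
Running totals: Ebadd9 ends at 2, Gmaj7 ends at 6, Ebsus4 ends at 11, G7 ends at 15, Fm ends at 17, Db6 ends at 18, Gsus4 ends at 20, Bbadd9 ends at 23, Cm7 ends at 28, Cdim ends at 30, Absus4 ends at 35, Eadd9 ends at 39, Fm ends at 40, A6 ends at 43, Gmaj7 ends at 49.
Beat 46 falls within Gmaj7.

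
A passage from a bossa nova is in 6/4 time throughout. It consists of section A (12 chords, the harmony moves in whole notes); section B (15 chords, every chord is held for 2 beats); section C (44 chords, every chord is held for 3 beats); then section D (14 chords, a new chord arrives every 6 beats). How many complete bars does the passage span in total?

A: 12 × 4 = 48 beats = 8 bars.
B: 15 × 2 = 30 beats = 5 bars.
C: 44 × 3 = 132 beats = 22 bars.
D: 14 × 6 = 84 beats = 14 bars.
Total: 8 + 5 + 22 + 14 = 49 bars.

49 bars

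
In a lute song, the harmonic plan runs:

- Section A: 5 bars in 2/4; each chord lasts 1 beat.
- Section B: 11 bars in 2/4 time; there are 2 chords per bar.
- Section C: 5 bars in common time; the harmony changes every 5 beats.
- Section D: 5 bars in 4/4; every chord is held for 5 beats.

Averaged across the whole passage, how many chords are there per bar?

20/13 chords per bar

A: 5 bars of 2 beats is 10 beats; at 1 beat each that's 10 chords.
B: 11 bars of 2 beats is 22 beats; at 1 beat each that's 22 chords.
C: 5 bars of 4 beats is 20 beats; at 5 beats each that's 4 chords.
D: 5 bars of 4 beats is 20 beats; at 5 beats each that's 4 chords.
Overall: 40 chords over 26 bars → 40/26 = 20/13 chords per bar.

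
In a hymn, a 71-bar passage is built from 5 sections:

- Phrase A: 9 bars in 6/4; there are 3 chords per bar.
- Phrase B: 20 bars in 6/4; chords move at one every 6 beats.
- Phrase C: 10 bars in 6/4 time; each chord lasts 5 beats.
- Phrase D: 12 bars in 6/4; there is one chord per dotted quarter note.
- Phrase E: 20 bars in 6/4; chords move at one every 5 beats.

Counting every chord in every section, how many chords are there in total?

131 chords

A: 9 bars × 6 beats = 54 beats; 2 beats/chord → 27 chords.
B: 20 bars × 6 beats = 120 beats; 6 beats/chord → 20 chords.
C: 10 bars × 6 beats = 60 beats; 5 beats/chord → 12 chords.
D: 12 bars × 6 beats = 72 beats; 1.5 beats/chord → 48 chords.
E: 20 bars × 6 beats = 120 beats; 5 beats/chord → 24 chords.
Total: 27 + 20 + 12 + 48 + 24 = 131.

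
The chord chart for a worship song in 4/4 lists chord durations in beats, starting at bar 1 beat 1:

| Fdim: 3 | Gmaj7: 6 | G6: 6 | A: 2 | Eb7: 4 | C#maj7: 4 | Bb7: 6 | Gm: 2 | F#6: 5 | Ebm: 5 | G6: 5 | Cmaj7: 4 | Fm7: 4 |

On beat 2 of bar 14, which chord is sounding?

Fm7

Beat 2 of bar 14 is beat (14−1)×4 + 2 = 54 overall.
Running totals: Fdim ends at 3, Gmaj7 ends at 9, G6 ends at 15, A ends at 17, Eb7 ends at 21, C#maj7 ends at 25, Bb7 ends at 31, Gm ends at 33, F#6 ends at 38, Ebm ends at 43, G6 ends at 48, Cmaj7 ends at 52, Fm7 ends at 56.
Beat 54 falls within Fm7.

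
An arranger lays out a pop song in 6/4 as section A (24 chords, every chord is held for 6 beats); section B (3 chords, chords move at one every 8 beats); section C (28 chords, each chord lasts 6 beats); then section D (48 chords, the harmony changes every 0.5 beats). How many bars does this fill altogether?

60 bars

A: 24 × 6 = 144 beats = 24 bars.
B: 3 × 8 = 24 beats = 4 bars.
C: 28 × 6 = 168 beats = 28 bars.
D: 48 × 0.5 = 24 beats = 4 bars.
Total: 24 + 4 + 28 + 4 = 60 bars.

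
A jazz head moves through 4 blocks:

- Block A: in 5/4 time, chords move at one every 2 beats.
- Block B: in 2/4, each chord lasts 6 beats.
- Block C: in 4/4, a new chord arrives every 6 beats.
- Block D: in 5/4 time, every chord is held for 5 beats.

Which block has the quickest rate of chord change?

Block A

A: 5/2 = 2.5 chords/bar.
B: 2/6 = 1/3 chords/bar.
C: 4/6 = 2/3 chords/bar.
D: 5/5 = 1 chord/bar.
Fastest is A at 2.5 chords/bar.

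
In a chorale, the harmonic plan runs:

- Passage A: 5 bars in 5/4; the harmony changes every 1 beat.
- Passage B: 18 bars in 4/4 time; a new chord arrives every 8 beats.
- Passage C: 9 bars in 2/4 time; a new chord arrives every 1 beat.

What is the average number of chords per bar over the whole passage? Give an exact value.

1.625 chords per bar

A: 5 × 5 = 25 beats ÷ 1 = 25 chords.
B: 18 × 4 = 72 beats ÷ 8 = 9 chords.
C: 9 × 2 = 18 beats ÷ 1 = 18 chords.
Overall: 52 chords over 32 bars → 52/32 = 1.625 chords per bar.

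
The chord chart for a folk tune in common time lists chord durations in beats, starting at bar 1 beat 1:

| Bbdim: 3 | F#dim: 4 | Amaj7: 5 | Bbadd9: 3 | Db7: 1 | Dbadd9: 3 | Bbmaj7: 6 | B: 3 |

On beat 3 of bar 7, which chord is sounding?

B

Beat 3 of bar 7 is beat (7−1)×4 + 3 = 27 overall.
Running totals: Bbdim ends at 3, F#dim ends at 7, Amaj7 ends at 12, Bbadd9 ends at 15, Db7 ends at 16, Dbadd9 ends at 19, Bbmaj7 ends at 25, B ends at 28.
Beat 27 falls within B.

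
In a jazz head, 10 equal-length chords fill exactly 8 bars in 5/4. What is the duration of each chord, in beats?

8 bars × 5 beats/bar = 40 beats total.
40 beats ÷ 10 chords = 4 beats per chord.
(That is a whole note.)

4 beats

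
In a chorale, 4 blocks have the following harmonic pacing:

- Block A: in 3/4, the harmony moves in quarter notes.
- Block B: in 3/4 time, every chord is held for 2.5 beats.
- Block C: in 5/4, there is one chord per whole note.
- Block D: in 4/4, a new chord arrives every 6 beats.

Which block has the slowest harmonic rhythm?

A: each chord is 1 beat in 3/4, so 3 per bar.
B: each chord is 2.5 beats in 3/4, so 1.2 per bar.
C: each chord is 4 beats in 5/4, so 1.25 per bar.
D: each chord is 6 beats in 4/4, so 2/3 per bar.
Slowest is D at 2/3 chords/bar.

Block D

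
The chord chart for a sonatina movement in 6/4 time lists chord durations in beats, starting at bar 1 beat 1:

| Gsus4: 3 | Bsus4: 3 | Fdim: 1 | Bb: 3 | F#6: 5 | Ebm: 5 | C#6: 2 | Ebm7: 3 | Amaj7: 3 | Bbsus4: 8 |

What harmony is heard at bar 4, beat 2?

Beat 2 of bar 4 is beat (4−1)×6 + 2 = 20 overall.
Running totals: Gsus4 ends at 3, Bsus4 ends at 6, Fdim ends at 7, Bb ends at 10, F#6 ends at 15, Ebm ends at 20.
Beat 20 falls within Ebm.

Ebm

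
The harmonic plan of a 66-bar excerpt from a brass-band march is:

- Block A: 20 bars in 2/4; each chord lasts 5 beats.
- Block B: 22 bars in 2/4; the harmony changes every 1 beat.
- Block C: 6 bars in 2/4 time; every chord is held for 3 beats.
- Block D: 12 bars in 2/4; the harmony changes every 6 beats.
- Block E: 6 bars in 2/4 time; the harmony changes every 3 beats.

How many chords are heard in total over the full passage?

64 chords

A: 20·2 = 40 beats, 40/5 = 8 chords.
B: 22·2 = 44 beats, 44/1 = 44 chords.
C: 6·2 = 12 beats, 12/3 = 4 chords.
D: 12·2 = 24 beats, 24/6 = 4 chords.
E: 6·2 = 12 beats, 12/3 = 4 chords.
Total: 8 + 44 + 4 + 4 + 4 = 64.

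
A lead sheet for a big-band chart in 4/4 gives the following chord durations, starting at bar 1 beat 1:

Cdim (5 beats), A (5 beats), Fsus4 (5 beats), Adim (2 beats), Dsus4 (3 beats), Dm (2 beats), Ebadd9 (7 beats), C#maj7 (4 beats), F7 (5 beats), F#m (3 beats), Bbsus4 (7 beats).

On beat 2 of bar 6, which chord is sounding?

Dm

Beat 2 of bar 6 is beat (6−1)×4 + 2 = 22 overall.
Running totals: Cdim ends at 5, A ends at 10, Fsus4 ends at 15, Adim ends at 17, Dsus4 ends at 20, Dm ends at 22.
Beat 22 falls within Dm.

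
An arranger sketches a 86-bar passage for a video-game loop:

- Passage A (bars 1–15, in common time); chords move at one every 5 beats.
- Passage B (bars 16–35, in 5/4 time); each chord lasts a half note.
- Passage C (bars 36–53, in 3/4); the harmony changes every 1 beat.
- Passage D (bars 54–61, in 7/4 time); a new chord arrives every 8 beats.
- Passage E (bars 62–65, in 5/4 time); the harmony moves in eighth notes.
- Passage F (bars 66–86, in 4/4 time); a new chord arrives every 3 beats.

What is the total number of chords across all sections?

191 chords

A has 60 beats and chords last 5 each, so 12 chords.
B has 100 beats and chords last 2 each, so 50 chords.
C has 54 beats and chords last 1 each, so 54 chords.
D has 56 beats and chords last 8 each, so 7 chords.
E has 20 beats and chords last 0.5 each, so 40 chords.
F has 84 beats and chords last 3 each, so 28 chords.
Total: 12 + 50 + 54 + 7 + 40 + 28 = 191.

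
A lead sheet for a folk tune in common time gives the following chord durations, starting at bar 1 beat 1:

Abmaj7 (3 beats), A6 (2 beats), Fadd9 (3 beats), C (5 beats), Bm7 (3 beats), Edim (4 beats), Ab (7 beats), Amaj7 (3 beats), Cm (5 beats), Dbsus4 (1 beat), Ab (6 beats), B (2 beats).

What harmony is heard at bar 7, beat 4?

Beat 4 of bar 7 is beat (7−1)×4 + 4 = 28 overall.
Running totals: Abmaj7 ends at 3, A6 ends at 5, Fadd9 ends at 8, C ends at 13, Bm7 ends at 16, Edim ends at 20, Ab ends at 27, Amaj7 ends at 30.
Beat 28 falls within Amaj7.

Amaj7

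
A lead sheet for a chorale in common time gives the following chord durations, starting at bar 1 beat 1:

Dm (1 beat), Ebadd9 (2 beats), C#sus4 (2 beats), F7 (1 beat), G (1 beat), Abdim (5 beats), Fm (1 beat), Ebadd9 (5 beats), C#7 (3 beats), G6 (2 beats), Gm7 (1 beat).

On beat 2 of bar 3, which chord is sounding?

Abdim

Beat 2 of bar 3 is beat (3−1)×4 + 2 = 10 overall.
Running totals: Dm ends at 1, Ebadd9 ends at 3, C#sus4 ends at 5, F7 ends at 6, G ends at 7, Abdim ends at 12.
Beat 10 falls within Abdim.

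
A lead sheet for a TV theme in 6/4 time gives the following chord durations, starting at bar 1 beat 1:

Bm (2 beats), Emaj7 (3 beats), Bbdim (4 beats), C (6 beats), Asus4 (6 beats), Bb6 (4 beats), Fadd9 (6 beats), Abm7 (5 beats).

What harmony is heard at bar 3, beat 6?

Beat 6 of bar 3 is beat (3−1)×6 + 6 = 18 overall.
Running totals: Bm ends at 2, Emaj7 ends at 5, Bbdim ends at 9, C ends at 15, Asus4 ends at 21.
Beat 18 falls within Asus4.

Asus4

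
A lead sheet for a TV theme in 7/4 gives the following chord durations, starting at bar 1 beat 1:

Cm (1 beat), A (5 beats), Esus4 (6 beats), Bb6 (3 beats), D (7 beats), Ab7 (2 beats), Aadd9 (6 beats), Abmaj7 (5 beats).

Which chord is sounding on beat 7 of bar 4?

Aadd9

Beat 7 of bar 4 is beat (4−1)×7 + 7 = 28 overall.
Running totals: Cm ends at 1, A ends at 6, Esus4 ends at 12, Bb6 ends at 15, D ends at 22, Ab7 ends at 24, Aadd9 ends at 30.
Beat 28 falls within Aadd9.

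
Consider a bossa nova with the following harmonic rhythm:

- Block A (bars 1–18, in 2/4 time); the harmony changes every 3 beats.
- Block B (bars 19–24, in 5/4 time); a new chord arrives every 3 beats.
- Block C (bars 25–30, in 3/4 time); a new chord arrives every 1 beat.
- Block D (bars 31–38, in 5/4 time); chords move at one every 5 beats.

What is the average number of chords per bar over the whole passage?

24/19 chords per bar

A: 18 bars of 2 beats is 36 beats; at 3 beats each that's 12 chords.
B: 6 bars of 5 beats is 30 beats; at 3 beats each that's 10 chords.
C: 6 bars of 3 beats is 18 beats; at 1 beat each that's 18 chords.
D: 8 bars of 5 beats is 40 beats; at 5 beats each that's 8 chords.
Overall: 48 chords over 38 bars → 48/38 = 24/19 chords per bar.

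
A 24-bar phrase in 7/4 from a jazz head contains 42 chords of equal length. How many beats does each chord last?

4 beats

24 bars × 7 beats/bar = 168 beats total.
168 beats ÷ 42 chords = 4 beats per chord.
(That is a whole note.)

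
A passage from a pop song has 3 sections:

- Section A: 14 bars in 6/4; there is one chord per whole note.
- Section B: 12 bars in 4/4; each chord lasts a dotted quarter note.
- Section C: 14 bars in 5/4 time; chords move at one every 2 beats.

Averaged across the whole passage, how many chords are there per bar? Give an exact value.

A: 14 bars of 6 beats is 84 beats; at 4 beats each that's 21 chords.
B: 12 bars of 4 beats is 48 beats; at 1.5 beats each that's 32 chords.
C: 14 bars of 5 beats is 70 beats; at 2 beats each that's 35 chords.
Overall: 88 chords over 40 bars → 88/40 = 2.2 chords per bar.

2.2 chords per bar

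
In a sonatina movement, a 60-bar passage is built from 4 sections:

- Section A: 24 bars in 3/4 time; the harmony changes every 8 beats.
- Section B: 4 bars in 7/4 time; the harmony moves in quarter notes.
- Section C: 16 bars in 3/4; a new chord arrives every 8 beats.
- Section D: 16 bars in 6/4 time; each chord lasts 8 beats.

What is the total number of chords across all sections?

A has 72 beats and chords last 8 each, so 9 chords.
B has 28 beats and chords last 1 each, so 28 chords.
C has 48 beats and chords last 8 each, so 6 chords.
D has 96 beats and chords last 8 each, so 12 chords.
Total: 9 + 28 + 6 + 12 = 55.

55 chords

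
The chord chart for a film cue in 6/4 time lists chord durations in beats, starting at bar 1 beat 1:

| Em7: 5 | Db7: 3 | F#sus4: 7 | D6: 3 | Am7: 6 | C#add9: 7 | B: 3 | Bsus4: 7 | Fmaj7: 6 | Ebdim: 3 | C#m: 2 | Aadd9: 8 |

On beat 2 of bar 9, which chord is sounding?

Beat 2 of bar 9 is beat (9−1)×6 + 2 = 50 overall.
Running totals: Em7 ends at 5, Db7 ends at 8, F#sus4 ends at 15, D6 ends at 18, Am7 ends at 24, C#add9 ends at 31, B ends at 34, Bsus4 ends at 41, Fmaj7 ends at 47, Ebdim ends at 50.
Beat 50 falls within Ebdim.

Ebdim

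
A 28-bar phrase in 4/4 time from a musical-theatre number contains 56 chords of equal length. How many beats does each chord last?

28 bars × 4 beats/bar = 112 beats total.
112 beats ÷ 56 chords = 2 beats per chord.
(That is a half note.)

2 beats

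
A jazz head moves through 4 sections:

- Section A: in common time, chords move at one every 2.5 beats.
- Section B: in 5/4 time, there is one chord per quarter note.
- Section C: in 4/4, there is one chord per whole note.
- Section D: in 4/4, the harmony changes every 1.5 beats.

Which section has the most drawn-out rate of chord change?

Section C

A: 4/2.5 = 1.6 chords/bar.
B: 5/1 = 5 chords/bar.
C: 4/4 = 1 chord/bar.
D: 4/1.5 = 8/3 chords/bar.
Slowest is C at 1 chords/bar.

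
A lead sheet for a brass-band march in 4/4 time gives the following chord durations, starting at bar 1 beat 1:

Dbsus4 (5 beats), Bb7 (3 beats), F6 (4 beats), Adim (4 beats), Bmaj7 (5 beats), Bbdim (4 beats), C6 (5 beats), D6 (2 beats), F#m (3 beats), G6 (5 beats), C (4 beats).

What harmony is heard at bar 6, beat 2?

Bbdim

Beat 2 of bar 6 is beat (6−1)×4 + 2 = 22 overall.
Running totals: Dbsus4 ends at 5, Bb7 ends at 8, F6 ends at 12, Adim ends at 16, Bmaj7 ends at 21, Bbdim ends at 25.
Beat 22 falls within Bbdim.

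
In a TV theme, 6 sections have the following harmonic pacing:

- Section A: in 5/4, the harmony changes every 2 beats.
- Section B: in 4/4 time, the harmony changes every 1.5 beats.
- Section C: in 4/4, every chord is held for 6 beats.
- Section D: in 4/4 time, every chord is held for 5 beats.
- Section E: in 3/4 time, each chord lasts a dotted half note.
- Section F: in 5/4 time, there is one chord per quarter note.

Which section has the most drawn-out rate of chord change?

A: 5 beats/bar ÷ 2 beats/chord = 2.5 chords/bar.
B: 4 beats/bar ÷ 1.5 beats/chord = 8/3 chords/bar.
C: 4 beats/bar ÷ 6 beats/chord = 2/3 chords/bar.
D: 4 beats/bar ÷ 5 beats/chord = 0.8 chords/bar.
E: 3 beats/bar ÷ 3 beats/chord = 1 chord/bar.
F: 5 beats/bar ÷ 1 beat/chord = 5 chords/bar.
Slowest is C at 2/3 chords/bar.

Section C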